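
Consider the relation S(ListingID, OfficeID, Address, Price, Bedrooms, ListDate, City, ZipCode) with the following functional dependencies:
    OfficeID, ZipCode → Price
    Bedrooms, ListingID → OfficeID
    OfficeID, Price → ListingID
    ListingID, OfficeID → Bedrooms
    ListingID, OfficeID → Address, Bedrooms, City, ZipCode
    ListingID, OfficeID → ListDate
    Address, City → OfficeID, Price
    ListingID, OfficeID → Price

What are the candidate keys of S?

{Address, City}, {Bedrooms, ListingID}, {ListingID, OfficeID}, {OfficeID, Price}, {OfficeID, ZipCode}

{Address, City} is a candidate key since {Address, City}⁺ = {Address, Bedrooms, City, ListDate, ListingID, OfficeID, Price, ZipCode} covers every attribute.
{Bedrooms, ListingID} is a candidate key since {Bedrooms, ListingID}⁺ = {Address, Bedrooms, City, ListDate, ListingID, OfficeID, Price, ZipCode} covers every attribute.
{ListingID, OfficeID} is a candidate key since {ListingID, OfficeID}⁺ = {Address, Bedrooms, City, ListDate, ListingID, OfficeID, Price, ZipCode} covers every attribute.
{OfficeID, Price} is a candidate key since {OfficeID, Price}⁺ = {Address, Bedrooms, City, ListDate, ListingID, OfficeID, Price, ZipCode} covers every attribute.
{OfficeID, ZipCode} is a candidate key since {OfficeID, ZipCode}⁺ = {Address, Bedrooms, City, ListDate, ListingID, OfficeID, Price, ZipCode} covers every attribute.
These are minimal and exhaustive — every other superkey contains one of them.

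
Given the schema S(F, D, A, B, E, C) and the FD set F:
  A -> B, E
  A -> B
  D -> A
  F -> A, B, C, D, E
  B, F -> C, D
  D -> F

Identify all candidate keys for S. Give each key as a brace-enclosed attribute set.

{D}, {F}

{D}⁺ = {A, B, C, D, E, F} — all of the relation — so {D} is a candidate key.
{F}⁺ = {A, B, C, D, E, F} — all of the relation — so {F} is a candidate key.
No proper subset of any of these is a key, and no other minimal superkey exists.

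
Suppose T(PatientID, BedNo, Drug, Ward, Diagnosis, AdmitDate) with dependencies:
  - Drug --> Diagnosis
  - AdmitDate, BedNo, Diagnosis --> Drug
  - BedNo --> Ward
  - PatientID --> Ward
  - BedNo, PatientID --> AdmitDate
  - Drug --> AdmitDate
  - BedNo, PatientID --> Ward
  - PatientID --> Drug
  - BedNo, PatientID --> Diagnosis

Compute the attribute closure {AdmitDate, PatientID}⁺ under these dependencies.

Start with {AdmitDate, PatientID}.
PatientID --> Ward applies; add {Ward} → now {AdmitDate, PatientID, Ward}.
PatientID --> Drug applies; add {Drug} → now {AdmitDate, Drug, PatientID, Ward}.
Drug --> Diagnosis applies; add {Diagnosis} → now {AdmitDate, Diagnosis, Drug, PatientID, Ward}.
No further FD applies.

{AdmitDate, Diagnosis, Drug, PatientID, Ward}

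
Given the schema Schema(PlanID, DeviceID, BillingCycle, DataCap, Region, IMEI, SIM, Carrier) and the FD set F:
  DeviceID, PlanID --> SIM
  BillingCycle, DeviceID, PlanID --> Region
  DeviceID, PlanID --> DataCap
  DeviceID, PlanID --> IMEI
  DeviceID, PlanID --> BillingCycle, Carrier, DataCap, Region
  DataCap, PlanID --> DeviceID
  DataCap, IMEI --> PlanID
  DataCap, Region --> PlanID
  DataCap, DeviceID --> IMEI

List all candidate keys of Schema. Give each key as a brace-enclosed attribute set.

{DataCap, DeviceID} is a candidate key since {DataCap, DeviceID}⁺ = {BillingCycle, Carrier, DataCap, DeviceID, IMEI, PlanID, Region, SIM} covers every attribute.
{DataCap, IMEI} is a candidate key since {DataCap, IMEI}⁺ = {BillingCycle, Carrier, DataCap, DeviceID, IMEI, PlanID, Region, SIM} covers every attribute.
{DataCap, PlanID} is a candidate key since {DataCap, PlanID}⁺ = {BillingCycle, Carrier, DataCap, DeviceID, IMEI, PlanID, Region, SIM} covers every attribute.
{DataCap, Region} is a candidate key since {DataCap, Region}⁺ = {BillingCycle, Carrier, DataCap, DeviceID, IMEI, PlanID, Region, SIM} covers every attribute.
{DeviceID, PlanID} is a candidate key since {DeviceID, PlanID}⁺ = {BillingCycle, Carrier, DataCap, DeviceID, IMEI, PlanID, Region, SIM} covers every attribute.
Any other superkey properly contains one of these, so there are no further candidate keys.

{DataCap, DeviceID}, {DataCap, IMEI}, {DataCap, PlanID}, {DataCap, Region}, {DeviceID, PlanID}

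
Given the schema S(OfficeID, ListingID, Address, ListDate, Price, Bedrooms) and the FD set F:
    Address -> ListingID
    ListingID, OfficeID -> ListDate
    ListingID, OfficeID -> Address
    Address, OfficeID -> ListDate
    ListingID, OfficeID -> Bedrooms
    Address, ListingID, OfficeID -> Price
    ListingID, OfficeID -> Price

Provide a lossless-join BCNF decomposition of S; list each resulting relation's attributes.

Candidate keys of the original relation: {Address, OfficeID}, {ListingID, OfficeID}.
{Address, Bedrooms, ListDate, ListingID, OfficeID, Price}: {Address} determines {Address, ListingID} here but is not a superkey — split on Address -> ListingID, giving {Address, ListingID} and {Address, Bedrooms, ListDate, OfficeID, Price}.
{Address, ListingID} has no BCNF violation.
{Address, Bedrooms, ListDate, OfficeID, Price} has no BCNF violation.

{Address, Bedrooms, ListDate, OfficeID, Price}; {Address, ListingID}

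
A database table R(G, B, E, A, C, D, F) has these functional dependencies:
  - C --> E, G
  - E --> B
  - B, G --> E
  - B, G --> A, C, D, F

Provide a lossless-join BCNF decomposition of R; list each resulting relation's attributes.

Candidate keys of the original relation: {B, G}, {C}, {E, G}.
{A, B, C, D, E, F, G}: {E} determines {B, E} here but is not a superkey — split on E --> B, giving {B, E} and {A, C, D, E, F, G}.
{B, E} is in BCNF.
{A, C, D, E, F, G} is in BCNF.

{A, C, D, E, F, G}; {B, E}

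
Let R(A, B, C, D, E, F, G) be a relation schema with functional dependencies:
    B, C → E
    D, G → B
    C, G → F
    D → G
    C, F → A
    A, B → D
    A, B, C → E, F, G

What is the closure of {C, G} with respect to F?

Start with {C, G}.
C, G → F applies; add {F} → now {C, F, G}.
C, F → A applies; add {A} → now {A, C, F, G}.
No further FD applies.

{A, C, F, G}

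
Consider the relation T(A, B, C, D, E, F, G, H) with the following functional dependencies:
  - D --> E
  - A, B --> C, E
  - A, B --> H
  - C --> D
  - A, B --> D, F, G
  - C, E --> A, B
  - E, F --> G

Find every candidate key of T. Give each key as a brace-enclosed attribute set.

{C}⁺ = {A, B, C, D, E, F, G, H}, which is every attribute, so {C} is a candidate key.
{A, B}⁺ = {A, B, C, D, E, F, G, H}, which is every attribute, so {A, B} is a candidate key.
No proper subset of any of these is a key, and no other minimal superkey exists.

{A, B}, {C}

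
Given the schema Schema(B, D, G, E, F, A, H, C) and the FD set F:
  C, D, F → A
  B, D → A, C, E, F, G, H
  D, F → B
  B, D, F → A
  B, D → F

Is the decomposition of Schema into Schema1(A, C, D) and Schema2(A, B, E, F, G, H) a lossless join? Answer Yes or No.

No

Common attributes: {A}; their closure is {A}.
The closure covers neither Schema1 nor Schema2 entirely; the join is not lossless.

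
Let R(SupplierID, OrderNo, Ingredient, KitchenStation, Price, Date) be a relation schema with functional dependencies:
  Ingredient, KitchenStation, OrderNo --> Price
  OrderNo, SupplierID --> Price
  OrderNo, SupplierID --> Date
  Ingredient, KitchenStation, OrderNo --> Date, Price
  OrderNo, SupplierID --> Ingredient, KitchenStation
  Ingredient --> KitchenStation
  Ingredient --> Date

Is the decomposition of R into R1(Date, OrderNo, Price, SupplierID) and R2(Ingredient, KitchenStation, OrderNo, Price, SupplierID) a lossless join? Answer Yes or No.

The shared attributes are {OrderNo, Price, SupplierID} and {OrderNo, Price, SupplierID}⁺ = {Date, Ingredient, KitchenStation, OrderNo, Price, SupplierID}.
Since R1 ⊆ {Date, Ingredient, KitchenStation, OrderNo, Price, SupplierID}, the intersection is a superkey of R1; the decomposition is lossless.

Yes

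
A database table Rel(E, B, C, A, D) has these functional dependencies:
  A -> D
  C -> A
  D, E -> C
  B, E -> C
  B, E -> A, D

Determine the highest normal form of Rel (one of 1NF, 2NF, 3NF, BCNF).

Candidate key: {B, E}. Prime attributes: {B, E}.
A -> D breaks BCNF: {A}⁺ = {A, D}, so {A} is not a superkey.
A -> D determines the non-prime attribute {D} from a non-superkey — 3NF is violated.
No non-prime attribute depends on a proper subset of any candidate key, so 2NF holds.

2NF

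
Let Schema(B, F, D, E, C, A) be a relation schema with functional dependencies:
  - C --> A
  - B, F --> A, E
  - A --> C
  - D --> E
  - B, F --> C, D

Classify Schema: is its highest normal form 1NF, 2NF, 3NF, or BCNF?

2NF

Candidate key: {B, F}. Prime attributes: {B, F}.
C --> A: {C}⁺ = {A, C}, which is not all of the attributes, so the left side is not a superkey — BCNF is violated.
Because {A} is non-prime and the left side of C --> A is not a superkey, the relation is not in 3NF.
No proper subset of a key has a non-prime attribute in its closure, so there is no partial dependency; 2NF holds.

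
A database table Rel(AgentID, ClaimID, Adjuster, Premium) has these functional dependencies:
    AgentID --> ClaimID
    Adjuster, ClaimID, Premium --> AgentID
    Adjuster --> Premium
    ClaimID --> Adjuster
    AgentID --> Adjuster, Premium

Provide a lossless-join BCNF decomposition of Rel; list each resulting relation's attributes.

Candidate keys of the original relation: {AgentID}, {ClaimID}.
Within {Adjuster, AgentID, ClaimID, Premium}: {Adjuster}⁺ ∩ {Adjuster, AgentID, ClaimID, Premium} = {Adjuster, Premium}, not the whole set, so Adjuster --> Premium violates BCNF; decompose into {Adjuster, Premium} and {Adjuster, AgentID, ClaimID}.
{Adjuster, Premium}: every determinant is a superkey — BCNF.
{Adjuster, AgentID, ClaimID}: every determinant is a superkey — BCNF.

{Adjuster, AgentID, ClaimID}; {Adjuster, Premium}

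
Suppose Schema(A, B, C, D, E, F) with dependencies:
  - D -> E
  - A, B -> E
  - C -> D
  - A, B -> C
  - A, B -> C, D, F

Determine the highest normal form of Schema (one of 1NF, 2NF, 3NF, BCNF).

Candidate key: {A, B}. Prime attributes: {A, B}.
For D -> E we have {D}⁺ = {D, E}; {D} is not a superkey, so BCNF fails.
D -> E determines the non-prime attribute {E} from a non-superkey — 3NF is violated.
Checking every proper subset of each key, none determines a non-prime attribute — 2NF is satisfied.

2NF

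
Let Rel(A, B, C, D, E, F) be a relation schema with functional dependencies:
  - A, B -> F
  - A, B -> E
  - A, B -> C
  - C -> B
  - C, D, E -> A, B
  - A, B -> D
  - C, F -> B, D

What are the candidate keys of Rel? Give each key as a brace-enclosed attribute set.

{A, B}, {A, C}, {C, D, E}, {C, E, F}

Closure of {A, B} is {A, B, C, D, E, F}, the whole schema; {A, B} is a candidate key.
Closure of {A, C} is {A, B, C, D, E, F}, the whole schema; {A, C} is a candidate key.
Closure of {C, D, E} is {A, B, C, D, E, F}, the whole schema; {C, D, E} is a candidate key.
Closure of {C, E, F} is {A, B, C, D, E, F}, the whole schema; {C, E, F} is a candidate key.
These are minimal and exhaustive — every other superkey contains one of them.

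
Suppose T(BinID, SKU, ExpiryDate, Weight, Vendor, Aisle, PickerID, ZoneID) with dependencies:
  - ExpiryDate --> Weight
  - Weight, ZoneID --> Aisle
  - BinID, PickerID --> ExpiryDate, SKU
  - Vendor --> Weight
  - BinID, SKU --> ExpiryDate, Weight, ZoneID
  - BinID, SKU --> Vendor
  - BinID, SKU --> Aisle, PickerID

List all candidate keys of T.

{BinID} never appears on the right of any FD, so every key must include it.
Closure of {BinID, PickerID} is {Aisle, BinID, ExpiryDate, PickerID, SKU, Vendor, Weight, ZoneID}, the whole schema; {BinID, PickerID} is a candidate key.
Closure of {BinID, SKU} is {Aisle, BinID, ExpiryDate, PickerID, SKU, Vendor, Weight, ZoneID}, the whole schema; {BinID, SKU} is a candidate key.
No proper subset of any of these is a key, and no other minimal superkey exists.

{BinID, PickerID}, {BinID, SKU}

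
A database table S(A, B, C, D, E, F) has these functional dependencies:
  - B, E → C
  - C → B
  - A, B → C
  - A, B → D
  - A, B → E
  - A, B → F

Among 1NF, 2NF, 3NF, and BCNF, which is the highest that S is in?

Candidate keys: {A, B}, {A, C}. Prime attributes: {A, B, C}.
B, E → C: {B, E}⁺ = {B, C, E}, which is not all of the attributes, so the left side is not a superkey — BCNF is violated.
But every attribute on its right side ({C}) is prime, and the same holds for every other non-superkey FD, so 3NF still holds.

3NF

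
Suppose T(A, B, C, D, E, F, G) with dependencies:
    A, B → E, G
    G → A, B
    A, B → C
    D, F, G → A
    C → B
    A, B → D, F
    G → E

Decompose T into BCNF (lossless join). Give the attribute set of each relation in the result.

{A, C, D, E, F, G}; {B, C}

Candidate keys of the original relation: {A, B}, {A, C}, {G}.
{A, B, C, D, E, F, G}: {C} determines {B, C} here but is not a superkey — split on C → B, giving {B, C} and {A, C, D, E, F, G}.
{B, C} has no BCNF violation.
{A, C, D, E, F, G} has no BCNF violation.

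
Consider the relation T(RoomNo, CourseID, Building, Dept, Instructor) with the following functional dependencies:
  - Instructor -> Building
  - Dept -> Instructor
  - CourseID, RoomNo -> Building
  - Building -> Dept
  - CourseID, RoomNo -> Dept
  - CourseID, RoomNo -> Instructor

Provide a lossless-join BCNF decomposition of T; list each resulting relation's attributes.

{Building, Dept, Instructor}; {CourseID, Instructor, RoomNo}

Candidate key of the original relation: {CourseID, RoomNo}.
Within {Building, CourseID, Dept, Instructor, RoomNo}: {Instructor}⁺ ∩ {Building, CourseID, Dept, Instructor, RoomNo} = {Building, Dept, Instructor}, not the whole set, so Instructor -> Building, Dept violates BCNF; decompose into {Building, Dept, Instructor} and {CourseID, Instructor, RoomNo}.
{Building, Dept, Instructor} is in BCNF.
{CourseID, Instructor, RoomNo} is in BCNF.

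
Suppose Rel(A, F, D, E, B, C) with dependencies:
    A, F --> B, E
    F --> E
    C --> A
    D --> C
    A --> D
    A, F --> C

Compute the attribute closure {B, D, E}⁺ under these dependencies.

{A, B, C, D, E}

Start with {B, D, E}.
D --> C applies; add {C} → now {B, C, D, E}.
C --> A applies; add {A} → now {A, B, C, D, E}.
No further FD applies.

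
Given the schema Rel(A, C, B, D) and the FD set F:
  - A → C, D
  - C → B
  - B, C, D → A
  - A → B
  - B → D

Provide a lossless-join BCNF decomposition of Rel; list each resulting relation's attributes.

Candidate keys of the original relation: {A}, {C}.
{A, B, C, D}: {B} determines {B, D} here but is not a superkey — split on B → D, giving {B, D} and {A, B, C}.
{B, D}: every determinant is a superkey — BCNF.
{A, B, C}: every determinant is a superkey — BCNF.

{A, B, C}; {B, D}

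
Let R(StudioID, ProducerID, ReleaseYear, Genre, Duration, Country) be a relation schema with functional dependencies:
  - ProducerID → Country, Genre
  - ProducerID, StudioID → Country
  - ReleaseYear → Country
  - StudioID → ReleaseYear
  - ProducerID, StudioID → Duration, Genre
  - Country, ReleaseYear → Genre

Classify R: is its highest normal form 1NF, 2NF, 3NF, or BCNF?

Candidate key: {ProducerID, StudioID}. Prime attributes: {ProducerID, StudioID}.
ProducerID → Country, Genre breaks BCNF: {ProducerID}⁺ = {Country, Genre, ProducerID}, so {ProducerID} is not a superkey.
Because {Country, Genre} are non-prime and the left side of ProducerID → Country, Genre is not a superkey, the relation is not in 3NF.
{ProducerID} is a proper subset of the key {ProducerID, StudioID}, and {ProducerID}⁺ contains the non-prime attributes {Country, Genre} — a partial dependency, so 2NF is violated.

1NF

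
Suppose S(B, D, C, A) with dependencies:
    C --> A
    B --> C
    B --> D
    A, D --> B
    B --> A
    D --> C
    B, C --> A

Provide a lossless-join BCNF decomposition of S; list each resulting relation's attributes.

{A, C}; {B, C, D}

Candidate keys of the original relation: {B}, {D}.
In {A, B, C, D}, {C} is not a superkey ({C}⁺ restricted to this set is {A, C}), so split on C --> A into {A, C} and {B, C, D}.
{A, C} is in BCNF.
{B, C, D} is in BCNF.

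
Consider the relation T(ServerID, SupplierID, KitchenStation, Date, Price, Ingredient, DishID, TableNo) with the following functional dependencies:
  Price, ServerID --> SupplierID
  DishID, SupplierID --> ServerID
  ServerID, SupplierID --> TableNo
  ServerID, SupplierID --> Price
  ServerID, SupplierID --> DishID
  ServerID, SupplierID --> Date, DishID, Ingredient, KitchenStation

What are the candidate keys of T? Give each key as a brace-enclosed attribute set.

{DishID, SupplierID}, {Price, ServerID}, {ServerID, SupplierID}

{DishID, SupplierID}⁺ = {Date, DishID, Ingredient, KitchenStation, Price, ServerID, SupplierID, TableNo} — all of the relation — so {DishID, SupplierID} is a candidate key.
{Price, ServerID}⁺ = {Date, DishID, Ingredient, KitchenStation, Price, ServerID, SupplierID, TableNo} — all of the relation — so {Price, ServerID} is a candidate key.
{ServerID, SupplierID}⁺ = {Date, DishID, Ingredient, KitchenStation, Price, ServerID, SupplierID, TableNo} — all of the relation — so {ServerID, SupplierID} is a candidate key.
These are minimal and exhaustive — every other superkey contains one of them.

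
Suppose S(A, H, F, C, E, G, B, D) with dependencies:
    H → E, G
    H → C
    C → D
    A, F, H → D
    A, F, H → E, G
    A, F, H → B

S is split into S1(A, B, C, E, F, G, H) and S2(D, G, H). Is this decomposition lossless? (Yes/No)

Yes

S1 ∩ S2 = {G, H}; its closure under F is {C, D, E, G, H}.
Since S2 ⊆ {C, D, E, G, H}, the intersection is a superkey of S2; the decomposition is lossless.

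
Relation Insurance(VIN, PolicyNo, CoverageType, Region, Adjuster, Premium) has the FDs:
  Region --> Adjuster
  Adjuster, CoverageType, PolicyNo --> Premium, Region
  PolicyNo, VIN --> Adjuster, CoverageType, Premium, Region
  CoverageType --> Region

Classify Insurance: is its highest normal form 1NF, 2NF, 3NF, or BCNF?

2NF

Candidate key: {PolicyNo, VIN}. Prime attributes: {PolicyNo, VIN}.
For Region --> Adjuster we have {Region}⁺ = {Adjuster, Region}; {Region} is not a superkey, so BCNF fails.
Region --> Adjuster has non-prime {Adjuster} on the right and a non-superkey on the left, so 3NF fails.
Checking every proper subset of each key, none determines a non-prime attribute — 2NF is satisfied.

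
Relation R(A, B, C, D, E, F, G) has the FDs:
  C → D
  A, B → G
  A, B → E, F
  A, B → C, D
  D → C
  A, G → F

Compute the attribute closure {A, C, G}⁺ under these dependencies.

{A, C, D, F, G}

Start with {A, C, G}.
C → D applies; add {D} → now {A, C, D, G}.
A, G → F applies; add {F} → now {A, C, D, F, G}.
No further FD applies.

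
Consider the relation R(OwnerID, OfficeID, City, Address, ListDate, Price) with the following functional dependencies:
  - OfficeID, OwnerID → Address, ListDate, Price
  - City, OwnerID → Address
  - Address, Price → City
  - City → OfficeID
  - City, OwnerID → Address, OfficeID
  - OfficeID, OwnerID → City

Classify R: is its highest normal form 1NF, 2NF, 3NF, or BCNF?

Candidate keys: {Address, OwnerID, Price}, {City, OwnerID}, {OfficeID, OwnerID}. Prime attributes: {Address, City, OfficeID, OwnerID, Price}.
For Address, Price → City we have {Address, Price}⁺ = {Address, City, OfficeID, Price}; {Address, Price} is not a superkey, so BCNF fails.
But every attribute on its right side ({City}) is prime, and the same holds for every other non-superkey FD, so 3NF still holds.

3NF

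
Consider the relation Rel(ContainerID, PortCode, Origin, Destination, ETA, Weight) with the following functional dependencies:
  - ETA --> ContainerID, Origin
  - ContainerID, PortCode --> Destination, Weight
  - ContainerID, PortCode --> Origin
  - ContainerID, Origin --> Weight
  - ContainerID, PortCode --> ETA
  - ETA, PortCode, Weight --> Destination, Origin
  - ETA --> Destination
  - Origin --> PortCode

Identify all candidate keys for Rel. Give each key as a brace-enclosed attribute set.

{ContainerID, Origin}, {ContainerID, PortCode}, {ETA}

Closure of {ETA} is {ContainerID, Destination, ETA, Origin, PortCode, Weight}, the whole schema; {ETA} is a candidate key.
Closure of {ContainerID, Origin} is {ContainerID, Destination, ETA, Origin, PortCode, Weight}, the whole schema; {ContainerID, Origin} is a candidate key.
Closure of {ContainerID, PortCode} is {ContainerID, Destination, ETA, Origin, PortCode, Weight}, the whole schema; {ContainerID, PortCode} is a candidate key.
No proper subset of any of these is a key, and no other minimal superkey exists.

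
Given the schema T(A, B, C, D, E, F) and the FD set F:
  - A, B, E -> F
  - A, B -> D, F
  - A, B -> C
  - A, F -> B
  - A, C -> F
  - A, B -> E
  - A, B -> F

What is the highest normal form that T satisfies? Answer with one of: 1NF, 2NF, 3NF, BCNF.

Candidate keys: {A, B}, {A, C}, {A, F}. Prime attributes: {A, B, C, F}.
The left-hand side of every FD is a superkey, so BCNF is satisfied.

BCNF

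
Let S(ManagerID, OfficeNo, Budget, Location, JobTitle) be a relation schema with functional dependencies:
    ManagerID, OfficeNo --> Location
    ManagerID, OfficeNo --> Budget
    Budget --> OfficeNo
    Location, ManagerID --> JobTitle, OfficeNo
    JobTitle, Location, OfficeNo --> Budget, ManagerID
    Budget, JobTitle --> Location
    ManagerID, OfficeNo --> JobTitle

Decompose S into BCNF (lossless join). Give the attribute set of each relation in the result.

{Budget, JobTitle, Location, ManagerID}; {Budget, OfficeNo}

Candidate keys of the original relation: {Budget, JobTitle}, {Budget, ManagerID}, {JobTitle, Location, OfficeNo}, {Location, ManagerID}, {ManagerID, OfficeNo}.
{Budget, JobTitle, Location, ManagerID, OfficeNo}: {Budget} determines {Budget, OfficeNo} here but is not a superkey — split on Budget --> OfficeNo, giving {Budget, OfficeNo} and {Budget, JobTitle, Location, ManagerID}.
{Budget, OfficeNo} is in BCNF.
{Budget, JobTitle, Location, ManagerID} is in BCNF.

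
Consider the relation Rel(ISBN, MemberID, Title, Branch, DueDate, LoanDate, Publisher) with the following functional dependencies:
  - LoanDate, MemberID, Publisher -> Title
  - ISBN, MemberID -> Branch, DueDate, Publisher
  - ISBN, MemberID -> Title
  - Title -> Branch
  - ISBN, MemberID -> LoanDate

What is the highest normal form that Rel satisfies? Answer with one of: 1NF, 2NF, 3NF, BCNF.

Candidate key: {ISBN, MemberID}. Prime attributes: {ISBN, MemberID}.
For LoanDate, MemberID, Publisher -> Title we have {LoanDate, MemberID, Publisher}⁺ = {Branch, LoanDate, MemberID, Publisher, Title}; {LoanDate, MemberID, Publisher} is not a superkey, so BCNF fails.
Because {Title} is non-prime and the left side of LoanDate, MemberID, Publisher -> Title is not a superkey, the relation is not in 3NF.
No proper subset of a key has a non-prime attribute in its closure, so there is no partial dependency; 2NF holds.

2NF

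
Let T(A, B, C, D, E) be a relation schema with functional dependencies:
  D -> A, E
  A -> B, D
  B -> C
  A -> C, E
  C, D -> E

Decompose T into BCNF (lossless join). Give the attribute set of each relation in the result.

{A, B, D, E}; {B, C}

Candidate keys of the original relation: {A}, {D}.
Within {A, B, C, D, E}: {B}⁺ ∩ {A, B, C, D, E} = {B, C}, not the whole set, so B -> C violates BCNF; decompose into {B, C} and {A, B, D, E}.
{B, C} has no BCNF violation.
{A, B, D, E} has no BCNF violation.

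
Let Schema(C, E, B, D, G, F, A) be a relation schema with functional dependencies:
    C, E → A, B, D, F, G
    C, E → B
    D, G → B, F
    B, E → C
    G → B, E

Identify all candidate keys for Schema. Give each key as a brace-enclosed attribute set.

{B, E}, {C, E}, {G}

{G}⁺ = {A, B, C, D, E, F, G} — all of the relation — so {G} is a candidate key.
{B, E}⁺ = {A, B, C, D, E, F, G} — all of the relation — so {B, E} is a candidate key.
{C, E}⁺ = {A, B, C, D, E, F, G} — all of the relation — so {C, E} is a candidate key.
These are minimal and exhaustive — every other superkey contains one of them.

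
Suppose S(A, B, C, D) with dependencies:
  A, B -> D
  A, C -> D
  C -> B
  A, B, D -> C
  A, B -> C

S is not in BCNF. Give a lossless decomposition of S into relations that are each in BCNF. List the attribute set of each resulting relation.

{A, C, D}; {B, C}

Candidate keys of the original relation: {A, B}, {A, C}.
Within {A, B, C, D}: {C}⁺ ∩ {A, B, C, D} = {B, C}, not the whole set, so C -> B violates BCNF; decompose into {B, C} and {A, C, D}.
{B, C} has no BCNF violation.
{A, C, D} has no BCNF violation.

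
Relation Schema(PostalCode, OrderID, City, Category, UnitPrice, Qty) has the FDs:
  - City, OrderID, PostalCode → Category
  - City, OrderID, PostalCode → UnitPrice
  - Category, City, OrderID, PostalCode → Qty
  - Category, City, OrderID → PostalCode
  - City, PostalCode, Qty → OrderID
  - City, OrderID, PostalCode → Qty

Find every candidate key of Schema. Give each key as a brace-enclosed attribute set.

{Category, City, OrderID}, {City, OrderID, PostalCode}, {City, PostalCode, Qty}

{City} never appears on the right of any FD, so every key must include it.
{Category, City, OrderID} is a candidate key since {Category, City, OrderID}⁺ = {Category, City, OrderID, PostalCode, Qty, UnitPrice} covers every attribute.
{City, OrderID, PostalCode} is a candidate key since {City, OrderID, PostalCode}⁺ = {Category, City, OrderID, PostalCode, Qty, UnitPrice} covers every attribute.
{City, PostalCode, Qty} is a candidate key since {City, PostalCode, Qty}⁺ = {Category, City, OrderID, PostalCode, Qty, UnitPrice} covers every attribute.
Any other superkey properly contains one of these, so there are no further candidate keys.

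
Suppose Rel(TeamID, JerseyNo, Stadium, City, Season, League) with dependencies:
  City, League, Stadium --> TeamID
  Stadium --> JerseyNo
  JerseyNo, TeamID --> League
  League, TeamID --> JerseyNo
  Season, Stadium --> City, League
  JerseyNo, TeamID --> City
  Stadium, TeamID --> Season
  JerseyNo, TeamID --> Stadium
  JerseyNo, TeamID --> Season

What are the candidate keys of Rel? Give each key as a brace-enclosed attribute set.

{City, League, Stadium}, {JerseyNo, TeamID}, {League, TeamID}, {Season, Stadium}, {Stadium, TeamID}

Closure of {JerseyNo, TeamID} is {City, JerseyNo, League, Season, Stadium, TeamID}, the whole schema; {JerseyNo, TeamID} is a candidate key.
Closure of {League, TeamID} is {City, JerseyNo, League, Season, Stadium, TeamID}, the whole schema; {League, TeamID} is a candidate key.
Closure of {Season, Stadium} is {City, JerseyNo, League, Season, Stadium, TeamID}, the whole schema; {Season, Stadium} is a candidate key.
Closure of {Stadium, TeamID} is {City, JerseyNo, League, Season, Stadium, TeamID}, the whole schema; {Stadium, TeamID} is a candidate key.
Closure of {City, League, Stadium} is {City, JerseyNo, League, Season, Stadium, TeamID}, the whole schema; {City, League, Stadium} is a candidate key.
Any other superkey properly contains one of these, so there are no further candidate keys.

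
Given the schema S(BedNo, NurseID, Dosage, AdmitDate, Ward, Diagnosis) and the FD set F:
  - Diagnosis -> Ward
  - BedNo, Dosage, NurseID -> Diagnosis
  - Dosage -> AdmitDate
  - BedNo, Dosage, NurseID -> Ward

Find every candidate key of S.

No FD produces {BedNo, Dosage, NurseID}, so they must be in every candidate key.
{BedNo, Dosage, NurseID}⁺ = {AdmitDate, BedNo, Diagnosis, Dosage, NurseID, Ward}, which is every attribute, so {BedNo, Dosage, NurseID} is a candidate key.
Every other attribute set either contains this one or has a smaller closure.

{BedNo, Dosage, NurseID}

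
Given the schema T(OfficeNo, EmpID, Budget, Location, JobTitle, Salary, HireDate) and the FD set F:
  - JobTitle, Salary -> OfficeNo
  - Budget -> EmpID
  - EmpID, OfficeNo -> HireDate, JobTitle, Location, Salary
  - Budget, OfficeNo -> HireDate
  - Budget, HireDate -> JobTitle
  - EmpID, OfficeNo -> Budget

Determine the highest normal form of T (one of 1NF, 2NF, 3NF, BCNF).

3NF

Candidate keys: {Budget, HireDate, Salary}, {Budget, JobTitle, Salary}, {Budget, OfficeNo}, {EmpID, JobTitle, Salary}, {EmpID, OfficeNo}. Prime attributes: {Budget, EmpID, HireDate, JobTitle, OfficeNo, Salary}.
For JobTitle, Salary -> OfficeNo we have {JobTitle, Salary}⁺ = {JobTitle, OfficeNo, Salary}; {JobTitle, Salary} is not a superkey, so BCNF fails.
Its right-hand attributes {OfficeNo} are all prime, as are those of every other non-superkey FD — the relation is in 3NF.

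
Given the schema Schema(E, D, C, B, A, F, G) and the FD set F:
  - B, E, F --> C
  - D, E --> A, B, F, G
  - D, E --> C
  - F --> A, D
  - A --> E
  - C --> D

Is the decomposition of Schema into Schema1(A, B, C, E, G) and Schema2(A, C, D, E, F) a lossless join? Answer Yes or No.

Yes

Common attributes: {A, C, E}; their closure is {A, B, C, D, E, F, G}.
This includes all of Schema1, so the common attributes are a superkey of Schema1 — the join is lossless.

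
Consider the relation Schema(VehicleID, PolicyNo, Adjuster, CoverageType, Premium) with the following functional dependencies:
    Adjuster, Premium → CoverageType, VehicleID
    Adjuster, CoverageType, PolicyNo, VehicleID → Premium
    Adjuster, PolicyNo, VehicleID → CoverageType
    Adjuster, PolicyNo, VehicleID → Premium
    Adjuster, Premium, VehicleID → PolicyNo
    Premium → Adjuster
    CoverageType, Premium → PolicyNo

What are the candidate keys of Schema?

{Premium}⁺ = {Adjuster, CoverageType, PolicyNo, Premium, VehicleID} — all of the relation — so {Premium} is a candidate key.
{Adjuster, PolicyNo, VehicleID}⁺ = {Adjuster, CoverageType, PolicyNo, Premium, VehicleID} — all of the relation — so {Adjuster, PolicyNo, VehicleID} is a candidate key.
These are minimal and exhaustive — every other superkey contains one of them.

{Adjuster, PolicyNo, VehicleID}, {Premium}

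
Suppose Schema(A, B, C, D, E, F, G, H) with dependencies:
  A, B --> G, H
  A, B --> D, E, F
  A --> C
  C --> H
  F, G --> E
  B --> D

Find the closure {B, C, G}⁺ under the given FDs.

Start with {B, C, G}.
C --> H applies; add {H} → now {B, C, G, H}.
B --> D applies; add {D} → now {B, C, D, G, H}.
No further FD applies.

{B, C, D, G, H}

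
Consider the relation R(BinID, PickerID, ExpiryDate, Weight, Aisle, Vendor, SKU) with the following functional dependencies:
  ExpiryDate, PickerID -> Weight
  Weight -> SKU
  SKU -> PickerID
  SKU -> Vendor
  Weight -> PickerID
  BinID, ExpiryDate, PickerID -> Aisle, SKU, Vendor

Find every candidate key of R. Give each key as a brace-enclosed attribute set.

Attributes never on any right-hand side: {BinID, ExpiryDate} — every candidate key must contain all of them.
Closure of {BinID, ExpiryDate, PickerID} is {Aisle, BinID, ExpiryDate, PickerID, SKU, Vendor, Weight}, the whole schema; {BinID, ExpiryDate, PickerID} is a candidate key.
Closure of {BinID, ExpiryDate, SKU} is {Aisle, BinID, ExpiryDate, PickerID, SKU, Vendor, Weight}, the whole schema; {BinID, ExpiryDate, SKU} is a candidate key.
Closure of {BinID, ExpiryDate, Weight} is {Aisle, BinID, ExpiryDate, PickerID, SKU, Vendor, Weight}, the whole schema; {BinID, ExpiryDate, Weight} is a candidate key.
Any other superkey properly contains one of these, so there are no further candidate keys.

{BinID, ExpiryDate, PickerID}, {BinID, ExpiryDate, SKU}, {BinID, ExpiryDate, Weight}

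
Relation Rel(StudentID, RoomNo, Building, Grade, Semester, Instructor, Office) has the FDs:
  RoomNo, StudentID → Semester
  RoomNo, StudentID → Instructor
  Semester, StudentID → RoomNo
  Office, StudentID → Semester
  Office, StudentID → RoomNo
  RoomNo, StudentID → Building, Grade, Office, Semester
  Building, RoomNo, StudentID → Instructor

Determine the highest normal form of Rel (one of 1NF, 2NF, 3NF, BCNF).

BCNF

Candidate keys: {Office, StudentID}, {RoomNo, StudentID}, {Semester, StudentID}. Prime attributes: {Office, RoomNo, Semester, StudentID}.
The left-hand side of every FD is a superkey, so BCNF is satisfied.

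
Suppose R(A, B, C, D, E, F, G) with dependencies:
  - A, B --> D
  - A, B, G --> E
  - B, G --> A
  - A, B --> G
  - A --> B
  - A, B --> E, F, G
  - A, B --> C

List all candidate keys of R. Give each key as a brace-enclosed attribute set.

{A}, {B, G}

{A}⁺ = {A, B, C, D, E, F, G} — all of the relation — so {A} is a candidate key.
{B, G}⁺ = {A, B, C, D, E, F, G} — all of the relation — so {B, G} is a candidate key.
These are minimal and exhaustive — every other superkey contains one of them.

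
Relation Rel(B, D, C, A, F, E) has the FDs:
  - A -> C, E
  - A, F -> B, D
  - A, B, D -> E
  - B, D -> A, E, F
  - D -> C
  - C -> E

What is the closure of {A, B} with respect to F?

Start with {A, B}.
A -> C, E applies; add {C, E} → now {A, B, C, E}.
No further FD applies.

{A, B, C, E}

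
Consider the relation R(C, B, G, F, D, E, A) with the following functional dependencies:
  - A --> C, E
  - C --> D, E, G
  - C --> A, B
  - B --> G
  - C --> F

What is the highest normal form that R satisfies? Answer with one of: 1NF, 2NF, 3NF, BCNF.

Candidate keys: {A}, {C}. Prime attributes: {A, C}.
B --> G breaks BCNF: {B}⁺ = {B, G}, so {B} is not a superkey.
B --> G has non-prime {G} on the right and a non-superkey on the left, so 3NF fails.
With only single-attribute keys there can be no partial dependency, so 2NF holds.

2NF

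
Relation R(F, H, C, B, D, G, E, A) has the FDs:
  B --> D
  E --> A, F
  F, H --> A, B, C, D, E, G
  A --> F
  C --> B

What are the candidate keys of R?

Attributes never on any right-hand side: {H} — every candidate key must contain it.
{A, H}⁺ = {A, B, C, D, E, F, G, H}, which is every attribute, so {A, H} is a candidate key.
{E, H}⁺ = {A, B, C, D, E, F, G, H}, which is every attribute, so {E, H} is a candidate key.
{F, H}⁺ = {A, B, C, D, E, F, G, H}, which is every attribute, so {F, H} is a candidate key.
No proper subset of any of these is a key, and no other minimal superkey exists.

{A, H}, {E, H}, {F, H}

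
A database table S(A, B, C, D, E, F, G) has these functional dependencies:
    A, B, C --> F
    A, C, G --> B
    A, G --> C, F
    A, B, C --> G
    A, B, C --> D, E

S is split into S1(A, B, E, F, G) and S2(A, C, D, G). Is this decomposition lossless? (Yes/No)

S1 ∩ S2 = {A, G}; its closure under F is {A, B, C, D, E, F, G}.
S1 is contained in that closure, so S1 ∩ S2 --> S1 holds and the join is lossless.

Yes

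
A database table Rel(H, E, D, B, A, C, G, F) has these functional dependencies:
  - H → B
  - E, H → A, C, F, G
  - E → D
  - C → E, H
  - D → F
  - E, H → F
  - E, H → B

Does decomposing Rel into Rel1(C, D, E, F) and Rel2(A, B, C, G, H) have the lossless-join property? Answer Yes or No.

Common attributes: {C}; their closure is {A, B, C, D, E, F, G, H}.
This includes all of Rel1, so the common attributes are a superkey of Rel1 — the join is lossless.

Yes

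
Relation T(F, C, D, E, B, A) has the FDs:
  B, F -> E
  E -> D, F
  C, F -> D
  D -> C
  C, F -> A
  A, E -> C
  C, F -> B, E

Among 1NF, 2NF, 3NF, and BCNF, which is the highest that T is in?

Candidate keys: {B, F}, {C, F}, {D, F}, {E}. Prime attributes: {B, C, D, E, F}.
D -> C: {D}⁺ = {C, D}, which is not all of the attributes, so the left side is not a superkey — BCNF is violated.
Its right-hand attributes {C} are all prime, as are those of every other non-superkey FD — the relation is in 3NF.

3NF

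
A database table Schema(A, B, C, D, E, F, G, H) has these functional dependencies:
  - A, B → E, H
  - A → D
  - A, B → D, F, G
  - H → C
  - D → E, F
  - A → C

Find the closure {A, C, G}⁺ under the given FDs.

Start with {A, C, G}.
A → D applies; add {D} → now {A, C, D, G}.
D → E, F applies; add {E, F} → now {A, C, D, E, F, G}.
No further FD applies.

{A, C, D, E, F, G}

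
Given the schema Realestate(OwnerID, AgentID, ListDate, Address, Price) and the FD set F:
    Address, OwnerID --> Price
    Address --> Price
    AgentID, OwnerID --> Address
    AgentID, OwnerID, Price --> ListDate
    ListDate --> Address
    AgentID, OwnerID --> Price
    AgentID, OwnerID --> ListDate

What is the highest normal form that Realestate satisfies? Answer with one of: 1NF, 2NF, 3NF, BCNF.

2NF

Candidate key: {AgentID, OwnerID}. Prime attributes: {AgentID, OwnerID}.
For Address, OwnerID --> Price we have {Address, OwnerID}⁺ = {Address, OwnerID, Price}; {Address, OwnerID} is not a superkey, so BCNF fails.
Address, OwnerID --> Price determines the non-prime attribute {Price} from a non-superkey — 3NF is violated.
No non-prime attribute depends on a proper subset of any candidate key, so 2NF holds.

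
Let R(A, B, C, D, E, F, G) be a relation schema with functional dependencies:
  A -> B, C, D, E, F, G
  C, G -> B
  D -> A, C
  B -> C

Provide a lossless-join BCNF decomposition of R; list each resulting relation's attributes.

{A, C, D, E, F, G}; {B, C}; {B, G}

Candidate keys of the original relation: {A}, {D}.
In {A, B, C, D, E, F, G}, {C, G} is not a superkey ({C, G}⁺ restricted to this set is {B, C, G}), so split on C, G -> B into {B, C, G} and {A, C, D, E, F, G}.
In {B, C, G}, {B} is not a superkey ({B}⁺ restricted to this set is {B, C}), so split on B -> C into {B, C} and {B, G}.
{B, C} has no BCNF violation.
{B, G} has no BCNF violation.
{A, C, D, E, F, G} has no BCNF violation.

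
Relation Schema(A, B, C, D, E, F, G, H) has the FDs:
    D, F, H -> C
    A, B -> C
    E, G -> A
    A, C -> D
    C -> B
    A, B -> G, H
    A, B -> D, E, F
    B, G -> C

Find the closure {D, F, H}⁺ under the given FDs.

{B, C, D, F, H}

Start with {D, F, H}.
D, F, H -> C applies; add {C} → now {C, D, F, H}.
C -> B applies; add {B} → now {B, C, D, F, H}.
No further FD applies.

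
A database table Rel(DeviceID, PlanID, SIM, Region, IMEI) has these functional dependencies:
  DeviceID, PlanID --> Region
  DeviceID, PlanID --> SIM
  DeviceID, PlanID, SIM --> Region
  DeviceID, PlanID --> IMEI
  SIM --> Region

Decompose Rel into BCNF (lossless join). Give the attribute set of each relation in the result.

{DeviceID, IMEI, PlanID, SIM}; {Region, SIM}

Candidate key of the original relation: {DeviceID, PlanID}.
{DeviceID, IMEI, PlanID, Region, SIM}: {SIM} determines {Region, SIM} here but is not a superkey — split on SIM --> Region, giving {Region, SIM} and {DeviceID, IMEI, PlanID, SIM}.
{Region, SIM} has no BCNF violation.
{DeviceID, IMEI, PlanID, SIM} has no BCNF violation.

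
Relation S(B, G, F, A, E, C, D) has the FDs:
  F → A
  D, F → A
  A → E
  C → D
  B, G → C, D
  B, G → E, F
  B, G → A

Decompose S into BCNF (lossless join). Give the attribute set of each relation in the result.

Candidate key of the original relation: {B, G}.
{A, B, C, D, E, F, G}: {F} determines {A, E, F} here but is not a superkey — split on F → A, E, giving {A, E, F} and {B, C, D, F, G}.
{A, E, F}: {A} determines {A, E} here but is not a superkey — split on A → E, giving {A, E} and {A, F}.
{A, E}: every determinant is a superkey — BCNF.
{A, F}: every determinant is a superkey — BCNF.
{B, C, D, F, G}: {C} determines {C, D} here but is not a superkey — split on C → D, giving {C, D} and {B, C, F, G}.
{C, D}: every determinant is a superkey — BCNF.
{B, C, F, G}: every determinant is a superkey — BCNF.

{A, E}; {A, F}; {B, C, F, G}; {C, D}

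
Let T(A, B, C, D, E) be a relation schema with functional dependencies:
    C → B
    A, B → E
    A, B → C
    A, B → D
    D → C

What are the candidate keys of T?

{A} never appears on the right of any FD, so every key must include it.
Closure of {A, B} is {A, B, C, D, E}, the whole schema; {A, B} is a candidate key.
Closure of {A, C} is {A, B, C, D, E}, the whole schema; {A, C} is a candidate key.
Closure of {A, D} is {A, B, C, D, E}, the whole schema; {A, D} is a candidate key.
Any other superkey properly contains one of these, so there are no further candidate keys.

{A, B}, {A, C}, {A, D}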